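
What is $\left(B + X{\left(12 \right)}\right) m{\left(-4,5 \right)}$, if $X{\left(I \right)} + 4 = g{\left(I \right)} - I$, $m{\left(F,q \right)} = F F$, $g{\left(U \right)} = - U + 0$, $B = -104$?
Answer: $-2112$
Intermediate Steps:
$g{\left(U \right)} = - U$
$m{\left(F,q \right)} = F^{2}$
$X{\left(I \right)} = -4 - 2 I$
$\left(B + X{\left(12 \right)}\right) m{\left(-4,5 \right)} = \left(-104 - 28\right) \left(-4\right)^{2} = \left(-104 - 28\right) 16 = \left(-132\right) 16 = -2112$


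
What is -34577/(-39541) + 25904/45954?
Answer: 1306610761/908533557 ≈ 1.4382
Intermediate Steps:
-34577/(-39541) + 25904/45954 = -34577*(-1/39541) + 25904*(1/45954) = 34577/39541 + 12952/22977 = 1306610761/908533557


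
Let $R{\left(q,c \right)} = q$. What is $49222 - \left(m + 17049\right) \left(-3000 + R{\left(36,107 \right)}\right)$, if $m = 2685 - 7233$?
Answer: $37102186$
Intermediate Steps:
$m = -4548$
$49222 - \left(m + 17049\right) \left(-3000 + R{\left(36,107 \right)}\right) = 49222 - \left(-4548 + 17049\right) \left(-3000 + 36\right) = 49222 - 12501 \left(-2964\right) = 49222 - -37052964 = 49222 + 37052964 = 37102186$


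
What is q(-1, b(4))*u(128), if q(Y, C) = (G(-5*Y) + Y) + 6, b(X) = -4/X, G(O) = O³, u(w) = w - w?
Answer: 0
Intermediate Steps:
u(w) = 0
q(Y, C) = 6 + Y - 125*Y³ (q(Y, C) = ((-5*Y)³ + Y) + 6 = (-125*Y³ + Y) + 6 = (Y - 125*Y³) + 6 = 6 + Y - 125*Y³)
q(-1, b(4))*u(128) = (6 - 1 - 125*(-1)³)*0 = (6 - 1 - 125*(-1))*0 = (6 - 1 + 125)*0 = 130*0 = 0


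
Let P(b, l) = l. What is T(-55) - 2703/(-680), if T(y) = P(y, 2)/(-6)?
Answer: 437/120 ≈ 3.6417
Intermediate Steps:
T(y) = -⅓ (T(y) = 2/(-6) = 2*(-⅙) = -⅓)
T(-55) - 2703/(-680) = -⅓ - 2703/(-680) = -⅓ - 2703*(-1/680) = -⅓ + 159/40 = 437/120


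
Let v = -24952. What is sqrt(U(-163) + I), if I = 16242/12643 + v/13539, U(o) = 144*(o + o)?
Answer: I*sqrt(1375494029390607382722)/171173577 ≈ 216.67*I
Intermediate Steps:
U(o) = 288*o (U(o) = 144*(2*o) = 288*o)
I = -95567698/171173577 (I = 16242/12643 - 24952/13539 = -95567698/171173577 ≈ -0.55831)
sqrt(U(-163) + I) = sqrt(288*(-163) - 95567698/171173577) = sqrt(-46944 - 95567698/171173577) = sqrt(-8035667966386/171173577) = I*sqrt(1375494029390607382722)/171173577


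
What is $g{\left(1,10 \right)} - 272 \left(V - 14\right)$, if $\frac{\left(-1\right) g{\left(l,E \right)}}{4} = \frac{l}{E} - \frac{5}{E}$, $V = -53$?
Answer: $\frac{91128}{5} \approx 18226.0$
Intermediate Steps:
$g{\left(l,E \right)} = \frac{20}{E} - \frac{4 l}{E}$ ($g{\left(l,E \right)} = - 4 \left(\frac{l}{E} - \frac{5}{E}\right) = - 4 \left(- \frac{5}{E} + \frac{l}{E}\right) = \frac{20}{E} - \frac{4 l}{E}$)
$g{\left(1,10 \right)} - 272 \left(V - 14\right) = \frac{4 \left(5 - 1\right)}{10} - 272 \left(-53 - 14\right) = 4 \cdot \frac{1}{10} \left(5 - 1\right) - -18224 = 4 \cdot \frac{1}{10} \cdot 4 + 18224 = \frac{8}{5} + 18224 = \frac{91128}{5}$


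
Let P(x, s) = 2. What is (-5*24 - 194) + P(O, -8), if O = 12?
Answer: -312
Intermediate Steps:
(-5*24 - 194) + P(O, -8) = (-5*24 - 194) + 2 = (-120 - 194) + 2 = -314 + 2 = -312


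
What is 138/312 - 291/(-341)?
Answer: 22975/17732 ≈ 1.2957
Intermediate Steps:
138/312 - 291/(-341) = 138*(1/312) - 291*(-1/341) = 23/52 + 291/341 = 22975/17732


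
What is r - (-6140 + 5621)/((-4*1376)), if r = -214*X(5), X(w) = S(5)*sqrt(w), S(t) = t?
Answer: -519/5504 - 1070*sqrt(5) ≈ -2392.7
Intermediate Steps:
X(w) = 5*sqrt(w)
r = -1070*sqrt(5) ≈ -2392.6
r - (-6140 + 5621)/((-4*1376)) = -1070*sqrt(5) - (-6140 + 5621)/((-4*1376)) = -1070*sqrt(5) - (-519)/(-5504) = -1070*sqrt(5) - (-519)*(-1)/5504 = -1070*sqrt(5) - 1*519/5504 = -1070*sqrt(5) - 519/5504 = -519/5504 - 1070*sqrt(5)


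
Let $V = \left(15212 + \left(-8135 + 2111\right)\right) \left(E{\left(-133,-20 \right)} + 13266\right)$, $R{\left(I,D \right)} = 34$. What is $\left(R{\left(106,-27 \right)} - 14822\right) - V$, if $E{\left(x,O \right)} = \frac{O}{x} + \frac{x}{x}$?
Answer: $- \frac{16214477632}{133} \approx -1.2191 \cdot 10^{8}$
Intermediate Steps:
$E{\left(x,O \right)} = 1 + \frac{O}{x}$ ($E{\left(x,O \right)} = \frac{O}{x} + 1 = 1 + \frac{O}{x}$)
$V = \frac{16212510828}{133}$ ($V = \left(15212 + \left(-8135 + 2111\right)\right) \left(\frac{-20 - 133}{-133} + 13266\right) = \left(15212 - 6024\right) \left(\left(- \frac{1}{133}\right) \left(-153\right) + 13266\right) = 9188 \left(\frac{153}{133} + 13266\right) = 9188 \cdot \frac{1764531}{133} = \frac{16212510828}{133} \approx 1.219 \cdot 10^{8}$)
$\left(R{\left(106,-27 \right)} - 14822\right) - V = \left(34 - 14822\right) - \frac{16212510828}{133} = -14788 - \frac{16212510828}{133} = - \frac{16214477632}{133}$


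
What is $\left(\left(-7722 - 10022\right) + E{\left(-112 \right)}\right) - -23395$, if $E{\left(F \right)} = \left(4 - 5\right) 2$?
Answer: $5649$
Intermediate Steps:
$E{\left(F \right)} = -2$ ($E{\left(F \right)} = \left(-1\right) 2 = -2$)
$\left(\left(-7722 - 10022\right) + E{\left(-112 \right)}\right) - -23395 = \left(\left(-7722 - 10022\right) - 2\right) - -23395 = \left(-17744 - 2\right) + 23395 = -17746 + 23395 = 5649$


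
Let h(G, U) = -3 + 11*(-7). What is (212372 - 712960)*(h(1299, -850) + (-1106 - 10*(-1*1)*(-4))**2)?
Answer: -657390182768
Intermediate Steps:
h(G, U) = -80 (h(G, U) = -3 - 77 = -80)
(212372 - 712960)*(h(1299, -850) + (-1106 - 10*(-1*1)*(-4))**2) = (212372 - 712960)*(-80 + (-1106 - 10*(-1*1)*(-4))**2) = -500588*(-80 + (-1106 - (-10)*(-4))**2) = -500588*(-80 + (-1106 - 10*4)**2) = -500588*(-80 + (-1106 - 40)**2) = -500588*(-80 + (-1146)**2) = -500588*(-80 + 1313316) = -500588*1313236 = -657390182768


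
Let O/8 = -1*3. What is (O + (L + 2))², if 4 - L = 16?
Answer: 1156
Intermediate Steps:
L = -12 (L = 4 - 1*16 = 4 - 16 = -12)
O = -24 (O = 8*(-1*3) = 8*(-3) = -24)
(O + (L + 2))² = (-24 + (-12 + 2))² = (-24 - 10)² = (-34)² = 1156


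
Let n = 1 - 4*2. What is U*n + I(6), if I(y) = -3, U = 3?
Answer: -24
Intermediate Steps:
n = -7 (n = 1 - 8 = -7)
U*n + I(6) = 3*(-7) - 3 = -21 - 3 = -24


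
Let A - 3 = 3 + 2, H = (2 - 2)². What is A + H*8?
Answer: 8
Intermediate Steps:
H = 0 (H = 0² = 0)
A = 8 (A = 3 + (3 + 2) = 3 + 5 = 8)
A + H*8 = 8 + 0*8 = 8 + 0 = 8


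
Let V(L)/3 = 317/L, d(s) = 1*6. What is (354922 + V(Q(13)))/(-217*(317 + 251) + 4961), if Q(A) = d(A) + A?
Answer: -6744469/2247605 ≈ -3.0007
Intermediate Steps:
d(s) = 6
Q(A) = 6 + A
V(L) = 951/L (V(L) = 3*(317/L) = 951/L)
(354922 + V(Q(13)))/(-217*(317 + 251) + 4961) = (354922 + 951/(6 + 13))/(-217*(317 + 251) + 4961) = (354922 + 951/19)/(-217*568 + 4961) = (354922 + 951*(1/19))/(-123256 + 4961) = (354922 + 951/19)/(-118295) = (6744469/19)*(-1/118295) = -6744469/2247605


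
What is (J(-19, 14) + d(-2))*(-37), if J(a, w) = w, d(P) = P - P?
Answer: -518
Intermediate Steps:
d(P) = 0
(J(-19, 14) + d(-2))*(-37) = (14 + 0)*(-37) = 14*(-37) = -518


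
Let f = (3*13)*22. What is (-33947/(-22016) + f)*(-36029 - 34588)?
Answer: -1336333157475/22016 ≈ -6.0698e+7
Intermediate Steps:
f = 858 (f = 39*22 = 858)
(-33947/(-22016) + f)*(-36029 - 34588) = (-33947/(-22016) + 858)*(-36029 - 34588) = (-33947*(-1/22016) + 858)*(-70617) = (33947/22016 + 858)*(-70617) = (18923675/22016)*(-70617) = -1336333157475/22016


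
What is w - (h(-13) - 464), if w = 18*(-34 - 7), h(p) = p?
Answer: -261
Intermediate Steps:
w = -738 (w = 18*(-41) = -738)
w - (h(-13) - 464) = -738 - (-13 - 464) = -738 - 1*(-477) = -738 + 477 = -261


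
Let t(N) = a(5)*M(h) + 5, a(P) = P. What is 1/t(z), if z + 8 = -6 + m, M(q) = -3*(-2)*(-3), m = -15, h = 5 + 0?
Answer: -1/85 ≈ -0.011765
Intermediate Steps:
h = 5
M(q) = -18 (M(q) = 6*(-3) = -18)
z = -29 (z = -8 + (-6 - 15) = -8 - 21 = -29)
t(N) = -85 (t(N) = 5*(-18) + 5 = -90 + 5 = -85)
1/t(z) = 1/(-85) = -1/85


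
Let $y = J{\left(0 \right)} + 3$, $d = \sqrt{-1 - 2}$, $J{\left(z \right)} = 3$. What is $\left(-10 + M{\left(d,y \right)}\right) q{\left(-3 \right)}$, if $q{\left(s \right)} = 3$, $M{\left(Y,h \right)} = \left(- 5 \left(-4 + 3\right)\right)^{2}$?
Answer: $45$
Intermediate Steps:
$d = i \sqrt{3}$ ($d = \sqrt{-3} = i \sqrt{3} \approx 1.732 i$)
$y = 6$ ($y = 3 + 3 = 6$)
$M{\left(Y,h \right)} = 25$ ($M{\left(Y,h \right)} = \left(\left(-5\right) \left(-1\right)\right)^{2} = 5^{2} = 25$)
$\left(-10 + M{\left(d,y \right)}\right) q{\left(-3 \right)} = \left(-10 + 25\right) 3 = 15 \cdot 3 = 45$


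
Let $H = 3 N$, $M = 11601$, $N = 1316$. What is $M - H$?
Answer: $7653$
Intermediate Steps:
$H = 3948$ ($H = 3 \cdot 1316 = 3948$)
$M - H = 11601 - 3948 = 7653$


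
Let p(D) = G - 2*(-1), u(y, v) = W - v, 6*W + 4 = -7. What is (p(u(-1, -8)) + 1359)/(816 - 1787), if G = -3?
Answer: -1358/971 ≈ -1.3986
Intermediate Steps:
W = -11/6 (W = -⅔ + (⅙)*(-7) = -⅔ - 7/6 = -11/6 ≈ -1.8333)
u(y, v) = -11/6 - v
p(D) = -1 (p(D) = -3 - 2*(-1) = -3 + 2 = -1)
(p(u(-1, -8)) + 1359)/(816 - 1787) = (-1 + 1359)/(816 - 1787) = 1358/(-971) = 1358*(-1/971) = -1358/971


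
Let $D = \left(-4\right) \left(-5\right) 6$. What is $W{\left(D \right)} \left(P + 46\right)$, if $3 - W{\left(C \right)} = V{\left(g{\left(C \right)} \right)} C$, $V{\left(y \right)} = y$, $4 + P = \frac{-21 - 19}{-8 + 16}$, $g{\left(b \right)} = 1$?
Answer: $-4329$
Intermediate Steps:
$P = -9$ ($P = -4 + \frac{-21 - 19}{-8 + 16} = -4 - \frac{40}{8} = -4 - 5 = -9$)
$D = 120$ ($D = 20 \cdot 6 = 120$)
$W{\left(C \right)} = 3 - C$ ($W{\left(C \right)} = 3 - 1 C = 3 - C$)
$W{\left(D \right)} \left(P + 46\right) = \left(3 - 120\right) \left(-9 + 46\right) = \left(3 - 120\right) 37 = \left(-117\right) 37 = -4329$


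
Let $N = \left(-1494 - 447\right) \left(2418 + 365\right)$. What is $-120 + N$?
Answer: $-5401923$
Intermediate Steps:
$N = -5401803$ ($N = \left(-1941\right) 2783 = -5401803$)
$-120 + N = -120 - 5401803 = -5401923$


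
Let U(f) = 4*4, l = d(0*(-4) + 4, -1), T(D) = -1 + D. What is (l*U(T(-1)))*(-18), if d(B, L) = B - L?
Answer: -1440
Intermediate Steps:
l = 5 (l = (0*(-4) + 4) - 1*(-1) = (0 + 4) + 1 = 4 + 1 = 5)
U(f) = 16
(l*U(T(-1)))*(-18) = (5*16)*(-18) = 80*(-18) = -1440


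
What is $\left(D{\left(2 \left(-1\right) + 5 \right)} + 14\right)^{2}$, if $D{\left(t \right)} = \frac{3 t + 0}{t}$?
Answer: $289$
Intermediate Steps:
$D{\left(t \right)} = 3$ ($D{\left(t \right)} = \frac{3 t}{t} = 3$)
$\left(D{\left(2 \left(-1\right) + 5 \right)} + 14\right)^{2} = \left(3 + 14\right)^{2} = 17^{2} = 289$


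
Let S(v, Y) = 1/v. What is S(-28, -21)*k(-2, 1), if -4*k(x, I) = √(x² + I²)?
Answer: √5/112 ≈ 0.019965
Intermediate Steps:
k(x, I) = -√(I² + x²)/4 (k(x, I) = -√(x² + I²)/4 = -√(I² + x²)/4)
S(-28, -21)*k(-2, 1) = (-√(1² + (-2)²)/4)/(-28) = -(-1)*√(1 + 4)/112 = -(-1)*√5/112 = √5/112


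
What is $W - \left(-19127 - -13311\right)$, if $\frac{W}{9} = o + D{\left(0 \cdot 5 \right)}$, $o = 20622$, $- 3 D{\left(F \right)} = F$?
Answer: $191414$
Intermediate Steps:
$D{\left(F \right)} = - \frac{F}{3}$
$W = 185598$ ($W = 9 \left(20622 - \frac{0 \cdot 5}{3}\right) = 9 \left(20622 - 0\right) = 9 \left(20622 + 0\right) = 9 \cdot 20622 = 185598$)
$W - \left(-19127 - -13311\right) = 185598 - \left(-19127 - -13311\right) = 185598 - \left(-19127 + 13311\right) = 185598 - -5816 = 185598 + 5816 = 191414$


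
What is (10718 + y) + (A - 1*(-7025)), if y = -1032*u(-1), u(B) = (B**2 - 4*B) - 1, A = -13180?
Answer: 435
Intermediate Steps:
u(B) = -1 + B**2 - 4*B
y = -4128 (y = -1032*(-1 + (-1)**2 - 4*(-1)) = -1032*(-1 + 1 + 4) = -1032*4 = -4128)
(10718 + y) + (A - 1*(-7025)) = (10718 - 4128) + (-13180 - 1*(-7025)) = 6590 + (-13180 + 7025) = 6590 - 6155 = 435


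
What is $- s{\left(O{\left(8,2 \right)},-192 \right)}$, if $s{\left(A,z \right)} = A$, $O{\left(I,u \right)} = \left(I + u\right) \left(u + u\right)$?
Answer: $-40$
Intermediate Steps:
$O{\left(I,u \right)} = 2 u \left(I + u\right)$ ($O{\left(I,u \right)} = \left(I + u\right) 2 u = 2 u \left(I + u\right)$)
$- s{\left(O{\left(8,2 \right)},-192 \right)} = - 2 \cdot 2 \left(8 + 2\right) = - 2 \cdot 2 \cdot 10 = \left(-1\right) 40 = -40$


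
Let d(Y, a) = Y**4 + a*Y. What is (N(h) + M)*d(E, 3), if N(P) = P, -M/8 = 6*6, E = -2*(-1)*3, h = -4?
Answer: -383688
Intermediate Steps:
E = 6 (E = 2*3 = 6)
d(Y, a) = Y**4 + Y*a
M = -288 (M = -48*6 = -8*36 = -288)
(N(h) + M)*d(E, 3) = (-4 - 288)*(6*(3 + 6**3)) = -1752*(3 + 216) = -1752*219 = -292*1314 = -383688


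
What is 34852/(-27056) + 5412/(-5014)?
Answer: -40146875/16957348 ≈ -2.3675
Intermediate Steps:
34852/(-27056) + 5412/(-5014) = 34852*(-1/27056) + 5412*(-1/5014) = -8713/6764 - 2706/2507 = -40146875/16957348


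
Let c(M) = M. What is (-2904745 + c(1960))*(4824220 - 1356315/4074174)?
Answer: -6339266483154414725/452686 ≈ -1.4004e+13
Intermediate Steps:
(-2904745 + c(1960))*(4824220 - 1356315/4074174) = (-2904745 + 1960)*(4824220 - 1356315/4074174) = -2902785*(4824220 - 1356315*1/4074174) = -2902785*(4824220 - 452105/1358058) = -2902785*6551570112655/1358058 = -6339266483154414725/452686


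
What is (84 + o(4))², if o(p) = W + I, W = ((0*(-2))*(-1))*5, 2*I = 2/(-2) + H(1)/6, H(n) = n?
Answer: 1006009/144 ≈ 6986.2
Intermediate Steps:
I = -5/12 (I = (2/(-2) + 1/6)/2 = (2*(-½) + 1*(⅙))/2 = (-1 + ⅙)/2 = (½)*(-⅚) = -5/12 ≈ -0.41667)
W = 0 (W = (0*(-1))*5 = 0*5 = 0)
o(p) = -5/12 (o(p) = 0 - 5/12 = -5/12)
(84 + o(4))² = (84 - 5/12)² = (1003/12)² = 1006009/144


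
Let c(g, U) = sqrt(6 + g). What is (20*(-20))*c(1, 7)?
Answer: -400*sqrt(7) ≈ -1058.3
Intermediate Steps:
(20*(-20))*c(1, 7) = (20*(-20))*sqrt(6 + 1) = -400*sqrt(7)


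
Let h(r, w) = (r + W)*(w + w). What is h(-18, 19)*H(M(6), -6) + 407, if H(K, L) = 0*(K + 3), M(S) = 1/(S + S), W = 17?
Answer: 407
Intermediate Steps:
M(S) = 1/(2*S)
h(r, w) = 2*w*(17 + r) (h(r, w) = (r + 17)*(w + w) = (17 + r)*(2*w) = 2*w*(17 + r))
H(K, L) = 0 (H(K, L) = 0*(3 + K) = 0)
h(-18, 19)*H(M(6), -6) + 407 = (2*19*(17 - 18))*0 + 407 = (2*19*(-1))*0 + 407 = -38*0 + 407 = 0 + 407 = 407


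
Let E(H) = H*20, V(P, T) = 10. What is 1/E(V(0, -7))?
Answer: 1/200 ≈ 0.0050000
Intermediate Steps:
E(H) = 20*H
1/E(V(0, -7)) = 1/(20*10) = 1/200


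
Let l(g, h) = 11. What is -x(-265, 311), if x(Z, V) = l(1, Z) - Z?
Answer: -276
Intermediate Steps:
x(Z, V) = 11 - Z
-x(-265, 311) = -(11 - 1*(-265)) = -(11 + 265) = -1*276 = -276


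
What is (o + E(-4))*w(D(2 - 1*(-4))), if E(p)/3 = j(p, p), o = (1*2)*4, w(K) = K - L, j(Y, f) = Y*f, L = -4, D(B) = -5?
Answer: -56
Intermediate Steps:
w(K) = 4 + K (w(K) = K - 1*(-4) = K + 4 = 4 + K)
o = 8 (o = 2*4 = 8)
E(p) = 3*p² (E(p) = 3*(p*p) = 3*p²)
(o + E(-4))*w(D(2 - 1*(-4))) = (8 + 3*(-4)²)*(4 - 5) = (8 + 3*16)*(-1) = (8 + 48)*(-1) = 56*(-1) = -56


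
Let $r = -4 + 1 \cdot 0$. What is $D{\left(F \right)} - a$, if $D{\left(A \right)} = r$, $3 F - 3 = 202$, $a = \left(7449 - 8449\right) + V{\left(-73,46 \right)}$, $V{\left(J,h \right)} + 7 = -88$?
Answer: $1091$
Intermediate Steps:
$V{\left(J,h \right)} = -95$ ($V{\left(J,h \right)} = -7 - 88 = -95$)
$a = -1095$ ($a = \left(7449 - 8449\right) - 95 = -1000 - 95 = -1095$)
$r = -4$ ($r = -4 + 0 = -4$)
$F = \frac{205}{3}$ ($F = 1 + \frac{1}{3} \cdot 202 = 1 + \frac{202}{3} = \frac{205}{3} \approx 68.333$)
$D{\left(A \right)} = -4$
$D{\left(F \right)} - a = -4 - -1095 = -4 + 1095 = 1091$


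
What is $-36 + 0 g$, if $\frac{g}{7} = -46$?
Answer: $-36$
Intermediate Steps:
$g = -322$ ($g = 7 \left(-46\right) = -322$)
$-36 + 0 g = -36 + 0 \left(-322\right) = -36 + 0 = -36$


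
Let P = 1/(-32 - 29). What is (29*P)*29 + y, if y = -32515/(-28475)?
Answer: -4392812/347395 ≈ -12.645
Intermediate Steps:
y = 6503/5695 (y = -32515*(-1/28475) = 6503/5695 ≈ 1.1419)
P = -1/61 (P = 1/(-61) = -1/61 ≈ -0.016393)
(29*P)*29 + y = (29*(-1/61))*29 + 6503/5695 = -29/61*29 + 6503/5695 = -841/61 + 6503/5695 = -4392812/347395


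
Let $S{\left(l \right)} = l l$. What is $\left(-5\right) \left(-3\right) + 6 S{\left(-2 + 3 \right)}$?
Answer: $21$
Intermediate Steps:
$S{\left(l \right)} = l^{2}$
$\left(-5\right) \left(-3\right) + 6 S{\left(-2 + 3 \right)} = \left(-5\right) \left(-3\right) + 6 \left(-2 + 3\right)^{2} = 15 + 6 \cdot 1^{2} = 15 + 6 \cdot 1 = 15 + 6 = 21$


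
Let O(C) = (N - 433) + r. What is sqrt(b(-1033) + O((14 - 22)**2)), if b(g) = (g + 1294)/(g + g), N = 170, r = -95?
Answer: I*sqrt(1528610674)/2066 ≈ 18.924*I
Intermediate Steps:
b(g) = (1294 + g)/(2*g) (b(g) = (1294 + g)/((2*g)) = (1294 + g)*(1/(2*g)) = (1294 + g)/(2*g))
O(C) = -358 (O(C) = (170 - 433) - 95 = -263 - 95 = -358)
sqrt(b(-1033) + O((14 - 22)**2)) = sqrt((1/2)*(1294 - 1033)/(-1033) - 358) = sqrt((1/2)*(-1/1033)*261 - 358) = sqrt(-261/2066 - 358) = sqrt(-739889/2066) = I*sqrt(1528610674)/2066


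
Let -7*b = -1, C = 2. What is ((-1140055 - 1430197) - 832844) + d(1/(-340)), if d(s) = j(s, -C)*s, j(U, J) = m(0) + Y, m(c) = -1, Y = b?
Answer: -4049684237/1190 ≈ -3.4031e+6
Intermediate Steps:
b = ⅐ (b = -⅐*(-1) = ⅐ ≈ 0.14286)
Y = ⅐ ≈ 0.14286
j(U, J) = -6/7 (j(U, J) = -1 + ⅐ = -6/7)
d(s) = -6*s/7
((-1140055 - 1430197) - 832844) + d(1/(-340)) = ((-1140055 - 1430197) - 832844) - 6/7/(-340) = (-2570252 - 832844) - 6/7*(-1/340) = -3403096 + 3/1190 = -4049684237/1190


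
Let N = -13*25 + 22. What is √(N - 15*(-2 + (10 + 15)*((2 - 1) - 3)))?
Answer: 3*√53 ≈ 21.840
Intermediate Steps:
N = -303 (N = -325 + 22 = -303)
√(N - 15*(-2 + (10 + 15)*((2 - 1) - 3))) = √(-303 - 15*(-2 + (10 + 15)*((2 - 1) - 3))) = √(-303 - 15*(-2 + 25*(1 - 3))) = √(-303 - 15*(-2 + 25*(-2))) = √(-303 - 15*(-2 - 50)) = √(-303 - 15*(-52)) = √(-303 + 780) = √477 = 3*√53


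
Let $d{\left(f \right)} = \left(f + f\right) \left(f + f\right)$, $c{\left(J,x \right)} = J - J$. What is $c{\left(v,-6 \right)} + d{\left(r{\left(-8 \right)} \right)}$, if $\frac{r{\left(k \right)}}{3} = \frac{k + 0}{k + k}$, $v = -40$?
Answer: $9$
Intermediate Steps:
$r{\left(k \right)} = \frac{3}{2}$ ($r{\left(k \right)} = 3 \frac{k + 0}{k + k} = 3 \frac{k}{2 k} = 3 k \frac{1}{2 k} = 3 \cdot \frac{1}{2} = \frac{3}{2}$)
$c{\left(J,x \right)} = 0$
$d{\left(f \right)} = 4 f^{2}$ ($d{\left(f \right)} = 2 f 2 f = 4 f^{2}$)
$c{\left(v,-6 \right)} + d{\left(r{\left(-8 \right)} \right)} = 0 + 4 \left(\frac{3}{2}\right)^{2} = 0 + 4 \cdot \frac{9}{4} = 0 + 9 = 9$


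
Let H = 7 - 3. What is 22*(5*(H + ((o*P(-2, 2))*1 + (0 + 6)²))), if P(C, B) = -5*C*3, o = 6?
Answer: 24200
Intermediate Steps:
H = 4
P(C, B) = -15*C
22*(5*(H + ((o*P(-2, 2))*1 + (0 + 6)²))) = 22*(5*(4 + ((6*(-15*(-2)))*1 + (0 + 6)²))) = 22*(5*(4 + ((6*30)*1 + 6²))) = 22*(5*(4 + (180*1 + 36))) = 22*(5*(4 + (180 + 36))) = 22*(5*(4 + 216)) = 22*(5*220) = 22*1100 = 24200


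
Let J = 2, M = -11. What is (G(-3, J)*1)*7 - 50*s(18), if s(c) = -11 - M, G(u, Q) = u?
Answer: -21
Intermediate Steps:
s(c) = 0 (s(c) = -11 - 1*(-11) = -11 + 11 = 0)
(G(-3, J)*1)*7 - 50*s(18) = -3*1*7 - 50*0 = -3*7 + 0 = -21 + 0 = -21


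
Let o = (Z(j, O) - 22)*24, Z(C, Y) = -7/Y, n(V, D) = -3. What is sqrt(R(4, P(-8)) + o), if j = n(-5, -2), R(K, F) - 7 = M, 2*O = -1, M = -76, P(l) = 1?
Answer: 3*I*sqrt(29) ≈ 16.155*I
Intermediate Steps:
O = -1/2 (O = (1/2)*(-1) = -1/2 ≈ -0.50000)
R(K, F) = -69 (R(K, F) = 7 - 76 = -69)
j = -3
o = -192 (o = (-7/(-1/2) - 22)*24 = (-7*(-2) - 22)*24 = (14 - 22)*24 = -8*24 = -192)
sqrt(R(4, P(-8)) + o) = sqrt(-69 - 192) = sqrt(-261) = 3*I*sqrt(29)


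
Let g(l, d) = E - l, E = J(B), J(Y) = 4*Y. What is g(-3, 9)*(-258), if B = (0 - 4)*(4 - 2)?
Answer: 7482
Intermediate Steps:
B = -8 (B = -4*2 = -8)
E = -32 (E = 4*(-8) = -32)
g(l, d) = -32 - l
g(-3, 9)*(-258) = (-32 - 1*(-3))*(-258) = (-32 + 3)*(-258) = -29*(-258) = 7482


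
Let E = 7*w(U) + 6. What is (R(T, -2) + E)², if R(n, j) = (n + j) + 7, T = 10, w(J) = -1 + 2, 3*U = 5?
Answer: 784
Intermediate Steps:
U = 5/3 (U = (⅓)*5 = 5/3 ≈ 1.6667)
w(J) = 1
R(n, j) = 7 + j + n (R(n, j) = (j + n) + 7 = 7 + j + n)
E = 13 (E = 7*1 + 6 = 7 + 6 = 13)
(R(T, -2) + E)² = ((7 - 2 + 10) + 13)² = (15 + 13)² = 28² = 784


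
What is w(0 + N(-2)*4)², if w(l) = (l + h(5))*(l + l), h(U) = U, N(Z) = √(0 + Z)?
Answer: 896 - 5120*I*√2 ≈ 896.0 - 7240.8*I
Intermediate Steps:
N(Z) = √Z
w(l) = 2*l*(5 + l) (w(l) = (l + 5)*(l + l) = (5 + l)*(2*l) = 2*l*(5 + l))
w(0 + N(-2)*4)² = (2*(0 + √(-2)*4)*(5 + (0 + √(-2)*4)))² = (2*(0 + (I*√2)*4)*(5 + (0 + (I*√2)*4)))² = (2*(0 + 4*I*√2)*(5 + (0 + 4*I*√2)))² = (2*(4*I*√2)*(5 + 4*I*√2))² = (8*I*√2*(5 + 4*I*√2))² = -128*(5 + 4*I*√2)²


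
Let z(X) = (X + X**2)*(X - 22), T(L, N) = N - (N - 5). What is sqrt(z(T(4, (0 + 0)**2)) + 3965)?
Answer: sqrt(3455) ≈ 58.779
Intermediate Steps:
T(L, N) = 5 (T(L, N) = N - (-5 + N) = N + (5 - N) = 5)
z(X) = (-22 + X)*(X + X**2) (z(X) = (X + X**2)*(-22 + X) = (-22 + X)*(X + X**2))
sqrt(z(T(4, (0 + 0)**2)) + 3965) = sqrt(5*(-22 + 5**2 - 21*5) + 3965) = sqrt(5*(-22 + 25 - 105) + 3965) = sqrt(5*(-102) + 3965) = sqrt(-510 + 3965) = sqrt(3455)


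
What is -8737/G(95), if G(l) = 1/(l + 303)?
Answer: -3477326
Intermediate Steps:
G(l) = 1/(303 + l)
-8737/G(95) = -8737/(1/(303 + 95)) = -8737/(1/398) = -8737/1/398 = -8737*398 = -3477326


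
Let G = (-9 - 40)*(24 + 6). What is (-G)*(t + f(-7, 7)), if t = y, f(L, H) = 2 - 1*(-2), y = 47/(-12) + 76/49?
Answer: 4805/2 ≈ 2402.5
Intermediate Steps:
G = -1470 (G = -49*30 = -1470)
y = -1391/588 (y = 47*(-1/12) + 76*(1/49) = -47/12 + 76/49 = -1391/588 ≈ -2.3656)
f(L, H) = 4 (f(L, H) = 2 + 2 = 4)
t = -1391/588 ≈ -2.3656
(-G)*(t + f(-7, 7)) = (-1*(-1470))*(-1391/588 + 4) = 1470*(961/588) = 4805/2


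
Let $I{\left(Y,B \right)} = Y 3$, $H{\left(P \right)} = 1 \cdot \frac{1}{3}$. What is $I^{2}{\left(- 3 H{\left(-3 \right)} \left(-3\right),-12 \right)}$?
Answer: $81$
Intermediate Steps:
$H{\left(P \right)} = \frac{1}{3}$ ($H{\left(P \right)} = 1 \cdot \frac{1}{3} = \frac{1}{3}$)
$I{\left(Y,B \right)} = 3 Y$
$I^{2}{\left(- 3 H{\left(-3 \right)} \left(-3\right),-12 \right)} = \left(3 \left(-3\right) \frac{1}{3} \left(-3\right)\right)^{2} = \left(3 \left(\left(-1\right) \left(-3\right)\right)\right)^{2} = \left(3 \cdot 3\right)^{2} = 9^{2} = 81$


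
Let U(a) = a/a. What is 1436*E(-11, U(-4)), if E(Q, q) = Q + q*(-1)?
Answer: -17232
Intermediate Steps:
U(a) = 1
E(Q, q) = Q - q
1436*E(-11, U(-4)) = 1436*(-11 - 1*1) = 1436*(-11 - 1) = 1436*(-12) = -17232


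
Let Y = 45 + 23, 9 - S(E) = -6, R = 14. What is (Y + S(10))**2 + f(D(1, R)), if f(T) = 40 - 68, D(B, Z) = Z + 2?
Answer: 6861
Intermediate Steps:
D(B, Z) = 2 + Z
S(E) = 15 (S(E) = 9 - 1*(-6) = 9 + 6 = 15)
f(T) = -28
Y = 68
(Y + S(10))**2 + f(D(1, R)) = (68 + 15)**2 - 28 = 83**2 - 28 = 6889 - 28 = 6861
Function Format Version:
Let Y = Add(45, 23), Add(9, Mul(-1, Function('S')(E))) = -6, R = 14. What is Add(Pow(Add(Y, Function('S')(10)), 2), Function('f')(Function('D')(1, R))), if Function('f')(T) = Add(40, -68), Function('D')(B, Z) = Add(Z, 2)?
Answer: 6861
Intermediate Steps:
Function('D')(B, Z) = Add(2, Z)
Function('S')(E) = 15 (Function('S')(E) = Add(9, Mul(-1, -6)) = Add(9, 6) = 15)
Function('f')(T) = -28
Y = 68
Add(Pow(Add(Y, Function('S')(10)), 2), Function('f')(Function('D')(1, R))) = Add(Pow(Add(68, 15), 2), -28) = Add(Pow(83, 2), -28) = Add(6889, -28) = 6861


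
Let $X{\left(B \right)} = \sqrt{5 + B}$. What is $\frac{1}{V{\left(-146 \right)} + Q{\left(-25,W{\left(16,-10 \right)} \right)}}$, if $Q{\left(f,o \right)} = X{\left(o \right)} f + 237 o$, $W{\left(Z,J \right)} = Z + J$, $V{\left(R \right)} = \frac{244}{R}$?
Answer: $\frac{7568932}{10713734981} + \frac{133225 \sqrt{11}}{10713734981} \approx 0.00074771$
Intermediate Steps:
$W{\left(Z,J \right)} = J + Z$
$Q{\left(f,o \right)} = 237 o + f \sqrt{5 + o}$ ($Q{\left(f,o \right)} = \sqrt{5 + o} f + 237 o = f \sqrt{5 + o} + 237 o = 237 o + f \sqrt{5 + o}$)
$\frac{1}{V{\left(-146 \right)} + Q{\left(-25,W{\left(16,-10 \right)} \right)}} = \frac{1}{\frac{244}{-146} + \left(237 \left(-10 + 16\right) - 25 \sqrt{5 + \left(-10 + 16\right)}\right)} = \frac{1}{244 \left(- \frac{1}{146}\right) + \left(237 \cdot 6 - 25 \sqrt{5 + 6}\right)} = \frac{1}{- \frac{122}{73} + \left(1422 - 25 \sqrt{11}\right)} = \frac{1}{\frac{103684}{73} - 25 \sqrt{11}}$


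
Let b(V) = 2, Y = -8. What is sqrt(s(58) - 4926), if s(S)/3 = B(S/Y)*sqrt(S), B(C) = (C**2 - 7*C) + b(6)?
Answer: sqrt(-78816 + 5055*sqrt(58))/4 ≈ 50.199*I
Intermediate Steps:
B(C) = 2 + C**2 - 7*C (B(C) = (C**2 - 7*C) + 2 = 2 + C**2 - 7*C)
s(S) = 3*sqrt(S)*(2 + S**2/64 + 7*S/8) (s(S) = 3*((2 + (S/(-8))**2 - 7*S/(-8))*sqrt(S)) = 3*((2 + (S*(-1/8))**2 - 7*S*(-1)/8)*sqrt(S)) = 3*((2 + (-S/8)**2 - (-7)*S/8)*sqrt(S)) = 3*((2 + S**2/64 + 7*S/8)*sqrt(S)) = 3*(sqrt(S)*(2 + S**2/64 + 7*S/8)) = 3*sqrt(S)*(2 + S**2/64 + 7*S/8))
sqrt(s(58) - 4926) = sqrt(3*sqrt(58)*(128 + 58**2 + 56*58)/64 - 4926) = sqrt(3*sqrt(58)*(128 + 3364 + 3248)/64 - 4926) = sqrt((3/64)*sqrt(58)*6740 - 4926) = sqrt(5055*sqrt(58)/16 - 4926) = sqrt(-4926 + 5055*sqrt(58)/16)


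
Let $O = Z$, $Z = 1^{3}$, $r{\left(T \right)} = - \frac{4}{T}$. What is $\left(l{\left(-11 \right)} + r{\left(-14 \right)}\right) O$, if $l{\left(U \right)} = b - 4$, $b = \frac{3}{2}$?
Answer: $- \frac{31}{14} \approx -2.2143$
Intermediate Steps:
$b = \frac{3}{2}$ ($b = 3 \cdot \frac{1}{2} = \frac{3}{2} \approx 1.5$)
$l{\left(U \right)} = - \frac{5}{2}$ ($l{\left(U \right)} = \frac{3}{2} - 4 = - \frac{5}{2}$)
$Z = 1$
$O = 1$
$\left(l{\left(-11 \right)} + r{\left(-14 \right)}\right) O = \left(- \frac{5}{2} - \frac{4}{-14}\right) 1 = \left(- \frac{5}{2} - - \frac{2}{7}\right) 1 = \left(- \frac{5}{2} + \frac{2}{7}\right) 1 = \left(- \frac{31}{14}\right) 1 = - \frac{31}{14}$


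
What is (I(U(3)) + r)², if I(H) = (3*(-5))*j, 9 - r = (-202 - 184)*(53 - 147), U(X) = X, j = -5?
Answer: 1310440000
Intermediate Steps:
r = -36275 (r = 9 - (-202 - 184)*(53 - 147) = 9 - (-386)*(-94) = 9 - 1*36284 = 9 - 36284 = -36275)
I(H) = 75 (I(H) = (3*(-5))*(-5) = -15*(-5) = 75)
(I(U(3)) + r)² = (75 - 36275)² = (-36200)² = 1310440000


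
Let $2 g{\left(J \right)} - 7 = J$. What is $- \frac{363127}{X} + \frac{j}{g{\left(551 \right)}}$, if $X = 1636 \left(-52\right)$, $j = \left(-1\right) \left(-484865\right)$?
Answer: $\frac{41349747713}{23735088} \approx 1742.1$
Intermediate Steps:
$g{\left(J \right)} = \frac{7}{2} + \frac{J}{2}$
$j = 484865$
$X = -85072$
$- \frac{363127}{X} + \frac{j}{g{\left(551 \right)}} = - \frac{363127}{-85072} + \frac{484865}{\frac{7}{2} + \frac{1}{2} \cdot 551} = \left(-363127\right) \left(- \frac{1}{85072}\right) + \frac{484865}{\frac{7}{2} + \frac{551}{2}} = \frac{363127}{85072} + \frac{484865}{279} = \frac{41349747713}{23735088}$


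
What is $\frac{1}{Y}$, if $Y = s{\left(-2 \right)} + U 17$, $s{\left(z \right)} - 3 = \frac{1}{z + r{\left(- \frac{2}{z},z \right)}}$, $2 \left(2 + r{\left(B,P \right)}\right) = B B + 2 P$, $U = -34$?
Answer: $- \frac{11}{6327} \approx -0.0017386$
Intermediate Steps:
$r{\left(B,P \right)} = -2 + P + \frac{B^{2}}{2}$ ($r{\left(B,P \right)} = -2 + \frac{B B + 2 P}{2} = -2 + \frac{B^{2} + 2 P}{2} = -2 + \left(P + \frac{B^{2}}{2}\right) = -2 + P + \frac{B^{2}}{2}$)
$s{\left(z \right)} = 3 + \frac{1}{-2 + 2 z + \frac{2}{z^{2}}}$ ($s{\left(z \right)} = 3 + \frac{1}{z + \left(-2 + z + \frac{\left(- \frac{2}{z}\right)^{2}}{2}\right)} = 3 + \frac{1}{z + \left(-2 + z + \frac{4 \frac{1}{z^{2}}}{2}\right)} = 3 + \frac{1}{z + \left(-2 + z + \frac{2}{z^{2}}\right)} = 3 + \frac{1}{-2 + 2 z + \frac{2}{z^{2}}}$)
$Y = - \frac{6327}{11}$ ($Y = \frac{3 + 3 \left(-2\right)^{3} - \frac{5 \left(-2\right)^{2}}{2}}{1 + \left(-2\right)^{3} - \left(-2\right)^{2}} - 578 = \frac{3 + 3 \left(-8\right) - 10}{1 - 8 - 4} - 578 = \frac{3 - 24 - 10}{1 - 8 - 4} - 578 = \frac{1}{-11} \left(-31\right) - 578 = \left(- \frac{1}{11}\right) \left(-31\right) - 578 = \frac{31}{11} - 578 = - \frac{6327}{11} \approx -575.18$)
$\frac{1}{Y} = \frac{1}{- \frac{6327}{11}} = - \frac{11}{6327}$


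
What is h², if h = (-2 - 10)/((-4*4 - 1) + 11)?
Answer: 4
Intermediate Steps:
h = 2 (h = -12/((-16 - 1) + 11) = -12/(-17 + 11) = -12/(-6) = -12*(-⅙) = 2)
h² = 2² = 4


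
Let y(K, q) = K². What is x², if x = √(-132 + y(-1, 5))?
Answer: -131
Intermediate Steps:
x = I*√131 (x = √(-132 + (-1)²) = √(-132 + 1) = √(-131) = I*√131 ≈ 11.446*I)
x² = (I*√131)² = -131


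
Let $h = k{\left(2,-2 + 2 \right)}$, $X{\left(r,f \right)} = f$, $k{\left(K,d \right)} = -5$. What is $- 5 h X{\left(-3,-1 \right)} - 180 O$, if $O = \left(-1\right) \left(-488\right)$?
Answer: $-87865$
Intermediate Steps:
$O = 488$
$h = -5$
$- 5 h X{\left(-3,-1 \right)} - 180 O = \left(-5\right) \left(-5\right) \left(-1\right) - 87840 = 25 \left(-1\right) - 87840 = -25 - 87840 = -87865$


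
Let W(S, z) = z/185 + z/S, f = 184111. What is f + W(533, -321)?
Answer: 18154034677/98605 ≈ 1.8411e+5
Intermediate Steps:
W(S, z) = z/185 + z/S (W(S, z) = z*(1/185) + z/S = z/185 + z/S)
f + W(533, -321) = 184111 + ((1/185)*(-321) - 321/533) = 184111 + (-321/185 - 321*1/533) = 184111 + (-321/185 - 321/533) = 184111 - 230478/98605 = 18154034677/98605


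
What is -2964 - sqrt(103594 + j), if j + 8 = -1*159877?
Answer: -2964 - I*sqrt(56291) ≈ -2964.0 - 237.26*I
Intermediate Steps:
j = -159885 (j = -8 - 1*159877 = -8 - 159877 = -159885)
-2964 - sqrt(103594 + j) = -2964 - sqrt(103594 - 159885) = -2964 - sqrt(-56291) = -2964 - I*sqrt(56291)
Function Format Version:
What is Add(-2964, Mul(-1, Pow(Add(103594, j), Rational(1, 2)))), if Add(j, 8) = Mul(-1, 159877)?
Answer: Add(-2964, Mul(-1, I, Pow(56291, Rational(1, 2)))) ≈ Add(-2964.0, Mul(-237.26, I))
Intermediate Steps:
j = -159885 (j = Add(-8, Mul(-1, 159877)) = Add(-8, -159877) = -159885)
Add(-2964, Mul(-1, Pow(Add(103594, j), Rational(1, 2)))) = Add(-2964, Mul(-1, Pow(Add(103594, -159885), Rational(1, 2)))) = Add(-2964, Mul(-1, Pow(-56291, Rational(1, 2)))) = Add(-2964, Mul(-1, Mul(I, Pow(56291, Rational(1, 2))))) = Add(-2964, Mul(-1, I, Pow(56291, Rational(1, 2))))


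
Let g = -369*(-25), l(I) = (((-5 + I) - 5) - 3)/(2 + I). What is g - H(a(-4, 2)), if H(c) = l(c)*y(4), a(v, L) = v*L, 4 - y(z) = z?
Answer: 9225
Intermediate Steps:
y(z) = 4 - z
a(v, L) = L*v
l(I) = (-13 + I)/(2 + I) (l(I) = ((-10 + I) - 3)/(2 + I) = (-13 + I)/(2 + I))
g = 9225
H(c) = 0 (H(c) = ((-13 + c)/(2 + c))*(4 - 1*4) = ((-13 + c)/(2 + c))*(4 - 4) = ((-13 + c)/(2 + c))*0 = 0)
g - H(a(-4, 2)) = 9225 - 1*0 = 9225 + 0 = 9225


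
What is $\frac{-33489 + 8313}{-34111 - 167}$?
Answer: $\frac{4196}{5713} \approx 0.73447$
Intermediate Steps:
$\frac{-33489 + 8313}{-34111 - 167} = - \frac{25176}{-34278} = \left(-25176\right) \left(- \frac{1}{34278}\right) = \frac{4196}{5713}$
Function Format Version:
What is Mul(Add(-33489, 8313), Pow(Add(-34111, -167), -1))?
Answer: Rational(4196, 5713) ≈ 0.73447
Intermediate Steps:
Mul(Add(-33489, 8313), Pow(Add(-34111, -167), -1)) = Mul(-25176, Pow(-34278, -1)) = Mul(-25176, Rational(-1, 34278)) = Rational(4196, 5713)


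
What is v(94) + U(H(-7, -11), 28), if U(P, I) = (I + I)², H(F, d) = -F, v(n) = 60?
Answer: 3196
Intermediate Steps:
U(P, I) = 4*I² (U(P, I) = (2*I)² = 4*I²)
v(94) + U(H(-7, -11), 28) = 60 + 4*28² = 60 + 4*784 = 60 + 3136 = 3196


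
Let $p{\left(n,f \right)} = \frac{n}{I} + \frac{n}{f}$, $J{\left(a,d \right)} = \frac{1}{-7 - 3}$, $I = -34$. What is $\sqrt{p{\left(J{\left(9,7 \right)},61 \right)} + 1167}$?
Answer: $\frac{\sqrt{125495702295}}{10370} \approx 34.161$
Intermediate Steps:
$J{\left(a,d \right)} = - \frac{1}{10}$ ($J{\left(a,d \right)} = \frac{1}{-10} = - \frac{1}{10}$)
$p{\left(n,f \right)} = - \frac{n}{34} + \frac{n}{f}$ ($p{\left(n,f \right)} = \frac{n}{-34} + \frac{n}{f} = n \left(- \frac{1}{34}\right) + \frac{n}{f} = - \frac{n}{34} + \frac{n}{f}$)
$\sqrt{p{\left(J{\left(9,7 \right)},61 \right)} + 1167} = \sqrt{\left(\left(- \frac{1}{34}\right) \left(- \frac{1}{10}\right) - \frac{1}{10 \cdot 61}\right) + 1167} = \sqrt{\left(\frac{1}{340} - \frac{1}{610}\right) + 1167} = \sqrt{\frac{27}{20740} + 1167} = \sqrt{\frac{24203607}{20740}} = \frac{\sqrt{125495702295}}{10370}$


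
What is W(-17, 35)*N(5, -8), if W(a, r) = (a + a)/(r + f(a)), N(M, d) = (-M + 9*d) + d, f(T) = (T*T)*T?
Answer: -1445/2439 ≈ -0.59246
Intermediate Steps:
f(T) = T³ (f(T) = T²*T = T³)
N(M, d) = -M + 10*d
W(a, r) = 2*a/(r + a³) (W(a, r) = (a + a)/(r + a³) = (2*a)/(r + a³) = 2*a/(r + a³))
W(-17, 35)*N(5, -8) = (2*(-17)/(35 + (-17)³))*(-1*5 + 10*(-8)) = (2*(-17)/(35 - 4913))*(-5 - 80) = (2*(-17)/(-4878))*(-85) = (2*(-17)*(-1/4878))*(-85) = (17/2439)*(-85) = -1445/2439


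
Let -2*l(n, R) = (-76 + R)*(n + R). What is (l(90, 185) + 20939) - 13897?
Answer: -15891/2 ≈ -7945.5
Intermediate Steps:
l(n, R) = -(-76 + R)*(R + n)/2 (l(n, R) = -(-76 + R)*(n + R)/2 = -(-76 + R)*(R + n)/2)
(l(90, 185) + 20939) - 13897 = ((38*185 + 38*90 - ½*185² - ½*185*90) + 20939) - 13897 = ((7030 + 3420 - ½*34225 - 8325) + 20939) - 13897 = ((7030 + 3420 - 34225/2 - 8325) + 20939) - 13897 = (-29975/2 + 20939) - 13897 = 11903/2 - 13897 = -15891/2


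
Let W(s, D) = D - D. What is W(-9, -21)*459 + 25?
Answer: 25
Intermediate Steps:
W(s, D) = 0
W(-9, -21)*459 + 25 = 0*459 + 25 = 0 + 25 = 25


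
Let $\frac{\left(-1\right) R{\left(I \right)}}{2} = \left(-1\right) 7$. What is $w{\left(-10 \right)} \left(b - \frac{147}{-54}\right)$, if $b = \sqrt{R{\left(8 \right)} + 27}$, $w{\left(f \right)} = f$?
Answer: $- \frac{245}{9} - 10 \sqrt{41} \approx -91.253$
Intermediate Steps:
$R{\left(I \right)} = 14$ ($R{\left(I \right)} = - 2 \left(\left(-1\right) 7\right) = \left(-2\right) \left(-7\right) = 14$)
$b = \sqrt{41}$ ($b = \sqrt{14 + 27} = \sqrt{41} \approx 6.4031$)
$w{\left(-10 \right)} \left(b - \frac{147}{-54}\right) = - 10 \left(\sqrt{41} - \frac{147}{-54}\right) = - 10 \left(\sqrt{41} - - \frac{49}{18}\right) = - 10 \left(\sqrt{41} + \frac{49}{18}\right) = - 10 \left(\frac{49}{18} + \sqrt{41}\right) = - \frac{245}{9} - 10 \sqrt{41}$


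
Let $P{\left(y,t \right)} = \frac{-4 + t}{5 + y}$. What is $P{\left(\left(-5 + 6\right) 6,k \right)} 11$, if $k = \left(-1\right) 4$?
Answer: $-8$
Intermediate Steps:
$k = -4$
$P{\left(y,t \right)} = \frac{-4 + t}{5 + y}$
$P{\left(\left(-5 + 6\right) 6,k \right)} 11 = \frac{-4 - 4}{5 + \left(-5 + 6\right) 6} \cdot 11 = \frac{1}{5 + 1 \cdot 6} \left(-8\right) 11 = \frac{1}{5 + 6} \left(-8\right) 11 = \frac{1}{11} \left(-8\right) 11 = \left(- \frac{8}{11}\right) 11 = -8$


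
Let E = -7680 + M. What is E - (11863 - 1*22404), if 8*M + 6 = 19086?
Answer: 5246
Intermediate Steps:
M = 2385 (M = -3/4 + (1/8)*19086 = -3/4 + 9543/4 = 2385)
E = -5295 (E = -7680 + 2385 = -5295)
E - (11863 - 1*22404) = -5295 - (11863 - 1*22404) = -5295 - (11863 - 22404) = -5295 - 1*(-10541) = -5295 + 10541 = 5246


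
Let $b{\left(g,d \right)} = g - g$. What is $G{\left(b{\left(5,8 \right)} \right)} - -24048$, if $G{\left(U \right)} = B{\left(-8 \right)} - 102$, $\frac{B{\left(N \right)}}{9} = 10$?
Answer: $24036$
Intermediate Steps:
$b{\left(g,d \right)} = 0$
$B{\left(N \right)} = 90$ ($B{\left(N \right)} = 9 \cdot 10 = 90$)
$G{\left(U \right)} = -12$ ($G{\left(U \right)} = 90 - 102 = -12$)
$G{\left(b{\left(5,8 \right)} \right)} - -24048 = -12 - -24048 = -12 + 24048 = 24036$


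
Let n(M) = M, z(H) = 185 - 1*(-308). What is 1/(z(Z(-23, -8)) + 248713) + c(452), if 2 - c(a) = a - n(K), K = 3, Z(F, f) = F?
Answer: -111395081/249206 ≈ -447.00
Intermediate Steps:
z(H) = 493 (z(H) = 185 + 308 = 493)
c(a) = 5 - a (c(a) = 2 - (a - 1*3) = 2 - (a - 3) = 2 - (-3 + a) = 2 + (3 - a) = 5 - a)
1/(z(Z(-23, -8)) + 248713) + c(452) = 1/(493 + 248713) + (5 - 1*452) = 1/249206 + (5 - 452) = 1/249206 - 447 = -111395081/249206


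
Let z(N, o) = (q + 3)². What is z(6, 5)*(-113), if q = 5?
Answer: -7232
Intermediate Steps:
z(N, o) = 64 (z(N, o) = (5 + 3)² = 8² = 64)
z(6, 5)*(-113) = 64*(-113) = -7232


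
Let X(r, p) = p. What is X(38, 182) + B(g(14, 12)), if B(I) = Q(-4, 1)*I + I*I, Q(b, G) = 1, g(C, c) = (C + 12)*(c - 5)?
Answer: 33488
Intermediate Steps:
g(C, c) = (-5 + c)*(12 + C) (g(C, c) = (12 + C)*(-5 + c) = (-5 + c)*(12 + C))
B(I) = I + I² (B(I) = 1*I + I*I = I + I²)
X(38, 182) + B(g(14, 12)) = 182 + (-60 - 5*14 + 12*12 + 14*12)*(1 + (-60 - 5*14 + 12*12 + 14*12)) = 182 + (-60 - 70 + 144 + 168)*(1 + (-60 - 70 + 144 + 168)) = 182 + 182*(1 + 182) = 182 + 182*183 = 182 + 33306 = 33488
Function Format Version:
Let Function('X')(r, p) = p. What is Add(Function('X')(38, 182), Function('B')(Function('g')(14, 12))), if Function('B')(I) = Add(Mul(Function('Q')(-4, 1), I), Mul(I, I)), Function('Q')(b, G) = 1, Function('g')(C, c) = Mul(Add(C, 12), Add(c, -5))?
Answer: 33488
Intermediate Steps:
Function('g')(C, c) = Mul(Add(-5, c), Add(12, C)) (Function('g')(C, c) = Mul(Add(12, C), Add(-5, c)) = Mul(Add(-5, c), Add(12, C)))
Function('B')(I) = Add(I, Pow(I, 2)) (Function('B')(I) = Add(Mul(1, I), Mul(I, I)) = Add(I, Pow(I, 2)))
Add(Function('X')(38, 182), Function('B')(Function('g')(14, 12))) = Add(182, Mul(Add(-60, Mul(-5, 14), Mul(12, 12), Mul(14, 12)), Add(1, Add(-60, Mul(-5, 14), Mul(12, 12), Mul(14, 12))))) = Add(182, Mul(Add(-60, -70, 144, 168), Add(1, Add(-60, -70, 144, 168)))) = Add(182, Mul(182, Add(1, 182))) = Add(182, Mul(182, 183)) = Add(182, 33306) = 33488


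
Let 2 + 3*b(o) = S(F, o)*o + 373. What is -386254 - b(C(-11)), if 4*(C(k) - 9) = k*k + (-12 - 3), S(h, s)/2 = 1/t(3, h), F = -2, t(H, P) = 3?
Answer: -3477470/9 ≈ -3.8639e+5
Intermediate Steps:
S(h, s) = ⅔ (S(h, s) = 2/3 = 2*(⅓) = ⅔)
C(k) = 21/4 + k²/4 (C(k) = 9 + (k*k + (-12 - 3))/4 = 9 + (k² - 15)/4 = 9 + (-15 + k²)/4 = 9 + (-15/4 + k²/4) = 21/4 + k²/4)
b(o) = 371/3 + 2*o/9 (b(o) = -⅔ + (2*o/3 + 373)/3 = -⅔ + (373 + 2*o/3)/3 = -⅔ + (373/3 + 2*o/9) = 371/3 + 2*o/9)
-386254 - b(C(-11)) = -386254 - (371/3 + 2*(21/4 + (¼)*(-11)²)/9) = -386254 - (371/3 + 2*(21/4 + (¼)*121)/9) = -386254 - (371/3 + 2*(21/4 + 121/4)/9) = -386254 - (371/3 + (2/9)*(71/2)) = -386254 - (371/3 + 71/9) = -386254 - 1*1184/9 = -386254 - 1184/9 = -3477470/9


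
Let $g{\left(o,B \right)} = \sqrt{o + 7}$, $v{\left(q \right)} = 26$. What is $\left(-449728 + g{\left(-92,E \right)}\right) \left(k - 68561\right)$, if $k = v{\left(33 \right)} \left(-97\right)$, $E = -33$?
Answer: $31968015424 - 71083 i \sqrt{85} \approx 3.1968 \cdot 10^{10} - 6.5535 \cdot 10^{5} i$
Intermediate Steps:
$k = -2522$ ($k = 26 \left(-97\right) = -2522$)
$g{\left(o,B \right)} = \sqrt{7 + o}$
$\left(-449728 + g{\left(-92,E \right)}\right) \left(k - 68561\right) = \left(-449728 + \sqrt{7 - 92}\right) \left(-2522 - 68561\right) = \left(-449728 + \sqrt{-85}\right) \left(-71083\right) = \left(-449728 + i \sqrt{85}\right) \left(-71083\right) = 31968015424 - 71083 i \sqrt{85}$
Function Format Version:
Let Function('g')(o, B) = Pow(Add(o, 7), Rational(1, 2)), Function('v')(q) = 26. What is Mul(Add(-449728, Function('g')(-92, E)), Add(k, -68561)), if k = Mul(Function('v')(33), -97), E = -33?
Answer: Add(31968015424, Mul(-71083, I, Pow(85, Rational(1, 2)))) ≈ Add(3.1968e+10, Mul(-6.5535e+5, I))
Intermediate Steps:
k = -2522 (k = Mul(26, -97) = -2522)
Function('g')(o, B) = Pow(Add(7, o), Rational(1, 2))
Mul(Add(-449728, Function('g')(-92, E)), Add(k, -68561)) = Mul(Add(-449728, Pow(Add(7, -92), Rational(1, 2))), Add(-2522, -68561)) = Mul(Add(-449728, Pow(-85, Rational(1, 2))), -71083) = Mul(Add(-449728, Mul(I, Pow(85, Rational(1, 2)))), -71083) = Add(31968015424, Mul(-71083, I, Pow(85, Rational(1, 2))))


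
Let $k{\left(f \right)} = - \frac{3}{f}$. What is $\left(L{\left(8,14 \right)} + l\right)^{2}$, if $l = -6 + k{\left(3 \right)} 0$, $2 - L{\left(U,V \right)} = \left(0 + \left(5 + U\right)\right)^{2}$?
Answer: $29929$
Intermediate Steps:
$L{\left(U,V \right)} = 2 - \left(5 + U\right)^{2}$ ($L{\left(U,V \right)} = 2 - \left(0 + \left(5 + U\right)\right)^{2} = 2 - \left(5 + U\right)^{2}$)
$l = -6$ ($l = -6 + - \frac{3}{3} \cdot 0 = -6 + \left(-3\right) \frac{1}{3} \cdot 0 = -6 - 0 = -6 + 0 = -6$)
$\left(L{\left(8,14 \right)} + l\right)^{2} = \left(\left(2 - \left(5 + 8\right)^{2}\right) - 6\right)^{2} = \left(\left(2 - 13^{2}\right) - 6\right)^{2} = \left(\left(2 - 169\right) - 6\right)^{2} = \left(-167 - 6\right)^{2} = \left(-173\right)^{2} = 29929$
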